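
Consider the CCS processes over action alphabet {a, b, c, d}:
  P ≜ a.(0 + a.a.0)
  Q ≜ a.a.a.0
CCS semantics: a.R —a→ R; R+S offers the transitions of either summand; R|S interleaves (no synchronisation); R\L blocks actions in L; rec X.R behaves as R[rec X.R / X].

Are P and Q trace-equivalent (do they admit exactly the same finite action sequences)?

YES

LTS(P): 4 reachable states
  u0 = a.(0 + a.a.0) has moves -a-> u1
  u1 = 0 + a.a.0 has moves -a-> u2
  u2 = a.0 has moves -a-> u3
  u3 = 0 has moves stopped
LTS(Q): 4 reachable states
  v0 = a.a.a.0 has moves -a-> v1
  v1 = a.a.0 has moves -a-> v2
  v2 = a.0 has moves -a-> v3
  v3 = 0 has moves stopped
Coarsest stable partition (strong bisimilarity classes):
  B0 = {u0, v0}
  B1 = {u1, v1}
  B2 = {u2, v2}
  B3 = {u3, v3}
u0 ∈ B0, v0 ∈ B0 → same block
Bisimilar ⇒ trace-equivalent.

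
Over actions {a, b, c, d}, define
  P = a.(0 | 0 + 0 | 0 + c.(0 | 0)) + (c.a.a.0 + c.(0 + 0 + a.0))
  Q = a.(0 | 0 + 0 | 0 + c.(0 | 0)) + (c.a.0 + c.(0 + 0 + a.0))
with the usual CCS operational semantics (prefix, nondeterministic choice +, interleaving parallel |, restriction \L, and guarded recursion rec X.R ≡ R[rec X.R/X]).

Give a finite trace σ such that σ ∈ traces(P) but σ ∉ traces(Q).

Reachable graph of P (7 states):
  u0 = a.(0 | 0 + 0 | 0 + c.(0 | 0)) + (c.a.a.0 + c.(0 + 0 + a.0)) :: —a→ u1, —c→ u2, —c→ u3
  u1 = 0 | 0 + 0 | 0 + c.(0 | 0) :: —c→ u4
  u2 = 0 + 0 + a.0 :: —a→ u5
  u3 = a.a.0 :: —a→ u6
  u4 = 0 | 0 :: ∅
  u5 = 0 :: ∅
  u6 = a.0 :: —a→ u5
Reachable graph of Q (6 states):
  v0 = a.(0 | 0 + 0 | 0 + c.(0 | 0)) + (c.a.0 + c.(0 + 0 + a.0)) :: —a→ v1, —c→ v2, —c→ v3
  v1 = 0 | 0 + 0 | 0 + c.(0 | 0) :: —c→ v4
  v2 = 0 + 0 + a.0 :: —a→ v5
  v3 = a.0 :: —a→ v5
  v4 = 0 | 0 :: ∅
  v5 = 0 :: ∅
Executing caa from P (initial set {u0}):
  step 1 (c): {u2, u3}
  step 2 (a): {u5, u6}
  step 3 (a): {u5}
  — P admits the full trace.
Executing caa from Q (initial set {v0}):
  step 1 (c): {v2, v3}
  step 2 (a): {v5}
  step 3 (a): no successor for Q

caa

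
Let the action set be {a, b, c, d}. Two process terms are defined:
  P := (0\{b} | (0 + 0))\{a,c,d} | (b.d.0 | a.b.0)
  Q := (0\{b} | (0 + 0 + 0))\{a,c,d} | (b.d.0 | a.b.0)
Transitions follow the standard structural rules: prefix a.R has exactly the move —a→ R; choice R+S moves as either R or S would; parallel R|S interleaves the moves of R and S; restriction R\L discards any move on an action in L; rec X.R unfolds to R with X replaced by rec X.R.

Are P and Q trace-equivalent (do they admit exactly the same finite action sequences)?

YES

P's transition system — 9 states:
  u0 = (0\{b} | (0 + 0))\{a,c,d} | (b.d.0 | a.b.0) :: --a--▸ u1, --b--▸ u2
  u1 = (0\{b} | (0 + 0))\{a,c,d} | (b.d.0 | b.0) :: --b--▸ u3, --b--▸ u4
  u2 = (0\{b} | (0 + 0))\{a,c,d} | (d.0 | a.b.0) :: --a--▸ u4, --d--▸ u5
  u3 = (0\{b} | (0 + 0))\{a,c,d} | (b.d.0 | 0) :: --b--▸ u6
  u4 = (0\{b} | (0 + 0))\{a,c,d} | (d.0 | b.0) :: --b--▸ u6, --d--▸ u7
  u5 = (0\{b} | (0 + 0))\{a,c,d} | (0 | a.b.0) :: --a--▸ u7
  u6 = (0\{b} | (0 + 0))\{a,c,d} | (d.0 | 0) :: --d--▸ u8
  u7 = (0\{b} | (0 + 0))\{a,c,d} | (0 | b.0) :: --b--▸ u8
  u8 = (0\{b} | (0 + 0))\{a,c,d} | (0 | 0) :: ·
Q's transition system — 9 states:
  v0 = (0\{b} | (0 + 0 + 0))\{a,c,d} | (b.d.0 | a.b.0) :: --a--▸ v1, --b--▸ v2
  v1 = (0\{b} | (0 + 0 + 0))\{a,c,d} | (b.d.0 | b.0) :: --b--▸ v3, --b--▸ v4
  v2 = (0\{b} | (0 + 0 + 0))\{a,c,d} | (d.0 | a.b.0) :: --a--▸ v4, --d--▸ v5
  v3 = (0\{b} | (0 + 0 + 0))\{a,c,d} | (b.d.0 | 0) :: --b--▸ v6
  v4 = (0\{b} | (0 + 0 + 0))\{a,c,d} | (d.0 | b.0) :: --b--▸ v6, --d--▸ v7
  v5 = (0\{b} | (0 + 0 + 0))\{a,c,d} | (0 | a.b.0) :: --a--▸ v7
  v6 = (0\{b} | (0 + 0 + 0))\{a,c,d} | (d.0 | 0) :: --d--▸ v8
  v7 = (0\{b} | (0 + 0 + 0))\{a,c,d} | (0 | b.0) :: --b--▸ v8
  v8 = (0\{b} | (0 + 0 + 0))\{a,c,d} | (0 | 0) :: ·
Partition-refinement fixed point:
  B0 = {u0, v0}
  B1 = {u2, v2}
  B2 = {u4, v4}
  B3 = {u6, v6}
  B4 = {u8, v8}
  B5 = {u7, v7}
  B6 = {u5, v5}
  B7 = {u1, v1}
  B8 = {u3, v3}
u0 ∈ B0, v0 ∈ B0 → same block
Bisimilar ⇒ trace-equivalent.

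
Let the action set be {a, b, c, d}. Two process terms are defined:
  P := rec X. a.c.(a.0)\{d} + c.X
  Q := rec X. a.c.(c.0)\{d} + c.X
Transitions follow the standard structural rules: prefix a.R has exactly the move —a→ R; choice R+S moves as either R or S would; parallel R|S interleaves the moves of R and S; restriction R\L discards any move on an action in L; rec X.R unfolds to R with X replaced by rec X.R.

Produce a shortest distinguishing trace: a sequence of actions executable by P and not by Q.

aca

Reachable graph of P (4 states):
  s0 = rec X. a.c.(a.0)\{d} + c.X ⊢ -a-> s1, -c-> s0
  s1 = c.(a.0)\{d} ⊢ -c-> s2
  s2 = (a.0)\{d} ⊢ -a-> s3
  s3 = 0\{d} ⊢ deadlocked
Reachable graph of Q (4 states):
  t0 = rec X. a.c.(c.0)\{d} + c.X ⊢ -a-> t1, -c-> t0
  t1 = c.(c.0)\{d} ⊢ -c-> t2
  t2 = (c.0)\{d} ⊢ -c-> t3
  t3 = 0\{d} ⊢ deadlocked
Trace ⟨aca⟩ through P, begin at {s0}:
  [1] a ⇒ {s1}
  [2] c ⇒ {s2}
  [3] a ⇒ {s3}
  ✓ P
Trace ⟨aca⟩ through Q, begin at {t0}:
  [1] a ⇒ {t1}
  [2] c ⇒ {t2}
  [3] a ⇒ ∅  — Q cannot continue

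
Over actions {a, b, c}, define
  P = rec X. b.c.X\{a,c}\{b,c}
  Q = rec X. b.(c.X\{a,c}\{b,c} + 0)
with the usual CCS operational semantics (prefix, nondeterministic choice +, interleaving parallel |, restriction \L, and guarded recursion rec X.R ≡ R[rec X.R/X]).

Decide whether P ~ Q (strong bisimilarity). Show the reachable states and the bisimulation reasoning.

P's transition system — 3 states:
  m0 = rec X. b.c.X\{a,c}\{b,c} → ··b··> m1
  m1 = c.(rec X. b.c.X\{a,c}\{b,c})\{a,c}\{b,c} → ··c··> m2
  m2 = (rec X. b.c.X\{a,c}\{b,c})\{a,c}\{b,c} → ∅
Q's transition system — 3 states:
  n0 = rec X. b.(c.X\{a,c}\{b,c} + 0) → ··b··> n1
  n1 = c.(rec X. b.(c.X\{a,c}\{b,c} + 0))\{a,c}\{b,c} + 0 → ··c··> n2
  n2 = (rec X. b.(c.X\{a,c}\{b,c} + 0))\{a,c}\{b,c} → ∅
Coarsest stable partition (strong bisimilarity classes):
  B0 = {m0, n0}
  B1 = {m1, n1}
  B2 = {m2, n2}
m0 ∈ B0, n0 ∈ B0 → same block

bisimilar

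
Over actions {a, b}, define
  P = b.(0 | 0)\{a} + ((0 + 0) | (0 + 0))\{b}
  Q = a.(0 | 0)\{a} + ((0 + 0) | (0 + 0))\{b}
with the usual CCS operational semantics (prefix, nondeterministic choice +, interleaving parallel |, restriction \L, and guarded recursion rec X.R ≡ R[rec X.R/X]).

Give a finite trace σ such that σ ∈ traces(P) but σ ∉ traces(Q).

b

P's transition system — 2 states:
  m0 = b.(0 | 0)\{a} + ((0 + 0) | (0 + 0))\{b} has moves --b--▸ m1
  m1 = (0 | 0)\{a} has moves stopped
Q's transition system — 2 states:
  n0 = a.(0 | 0)\{a} + ((0 + 0) | (0 + 0))\{b} has moves --a--▸ n1
  n1 = (0 | 0)\{a} has moves stopped
Executing b from P (initial set {m0}):
  [1] b ⇒ {m1}
  — P admits the full trace.
Executing b from Q (initial set {n0}):
  [1] b ⇒ ∅ (Q stuck)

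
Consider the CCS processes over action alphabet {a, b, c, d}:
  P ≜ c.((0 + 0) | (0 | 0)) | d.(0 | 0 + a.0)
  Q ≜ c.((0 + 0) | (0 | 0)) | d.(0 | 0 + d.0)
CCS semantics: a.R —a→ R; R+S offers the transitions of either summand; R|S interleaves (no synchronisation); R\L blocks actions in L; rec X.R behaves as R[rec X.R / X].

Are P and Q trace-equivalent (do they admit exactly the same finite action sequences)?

LTS(P): 6 reachable states
  u0 = c.((0 + 0) | (0 | 0)) | d.(0 | 0 + a.0) :: -c-> u1, -d-> u2
  u1 = (0 + 0) | (0 | 0) | d.(0 | 0 + a.0) :: -d-> u3
  u2 = c.((0 + 0) | (0 | 0)) | (0 | 0 + a.0) :: -a-> u4, -c-> u3
  u3 = (0 + 0) | (0 | 0) | (0 | 0 + a.0) :: -a-> u5
  u4 = c.((0 + 0) | (0 | 0)) | 0 :: -c-> u5
  u5 = (0 + 0) | (0 | 0) | 0 :: (no moves)
LTS(Q): 6 reachable states
  v0 = c.((0 + 0) | (0 | 0)) | d.(0 | 0 + d.0) :: -c-> v1, -d-> v2
  v1 = (0 + 0) | (0 | 0) | d.(0 | 0 + d.0) :: -d-> v3
  v2 = c.((0 + 0) | (0 | 0)) | (0 | 0 + d.0) :: -c-> v3, -d-> v4
  v3 = (0 + 0) | (0 | 0) | (0 | 0 + d.0) :: -d-> v5
  v4 = c.((0 + 0) | (0 | 0)) | 0 :: -c-> v5
  v5 = (0 + 0) | (0 | 0) | 0 :: (no moves)
Trace ⟨da⟩ through P, begin at {u0}:
  step 1 (d): {u2}
  step 2 (a): {u4}
  P completes σ.
Trace ⟨da⟩ through Q, begin at {v0}:
  step 1 (d): {v2}
  step 2 (a): no successor for Q

trace-distinct — witness ⟨da⟩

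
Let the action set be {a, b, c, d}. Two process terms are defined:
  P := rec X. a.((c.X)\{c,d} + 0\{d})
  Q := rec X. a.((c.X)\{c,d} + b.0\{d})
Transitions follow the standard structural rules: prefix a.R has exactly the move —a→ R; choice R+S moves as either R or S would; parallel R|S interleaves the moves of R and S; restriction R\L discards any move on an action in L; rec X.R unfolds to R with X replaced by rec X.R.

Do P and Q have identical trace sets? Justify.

P's transition system — 2 states:
  p0 = rec X. a.((c.X)\{c,d} + 0\{d}) ⊢ =a=> p1
  p1 = (c.(rec X. a.((c.X)\{c,d} + 0\{d})))\{c,d} + 0\{d} ⊢ ·
Q's transition system — 3 states:
  q0 = rec X. a.((c.X)\{c,d} + b.0\{d}) ⊢ =a=> q1
  q1 = (c.(rec X. a.((c.X)\{c,d} + b.0\{d})))\{c,d} + b.0\{d} ⊢ =b=> q2
  q2 = 0\{d} ⊢ ·
Trace ⟨ab⟩ through Q, begin at {q0}:
  step 1 (a): {q1}
  step 2 (b): {q2}
  — Q admits the full trace.
Trace ⟨ab⟩ through P, begin at {p0}:
  step 1 (a): {p1}
  step 2 (b): ∅  — P cannot continue

NO — witness ⟨ab⟩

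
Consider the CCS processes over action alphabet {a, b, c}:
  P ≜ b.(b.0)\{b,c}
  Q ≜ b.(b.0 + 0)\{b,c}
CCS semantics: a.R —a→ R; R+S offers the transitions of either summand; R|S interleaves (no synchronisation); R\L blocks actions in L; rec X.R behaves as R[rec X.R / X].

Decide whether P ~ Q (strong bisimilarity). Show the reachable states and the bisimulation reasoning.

LTS(P): 2 reachable states
  p0 = b.(b.0)\{b,c} → ··b··> p1
  p1 = (b.0)\{b,c} → stopped
LTS(Q): 2 reachable states
  q0 = b.(b.0 + 0)\{b,c} → ··b··> q1
  q1 = (b.0 + 0)\{b,c} → stopped
Bisimilarity quotient blocks:
  B0 = {p0, q0}
  B1 = {p1, q1}
p0 ∈ B0, q0 ∈ B0 → same block

P ~ Q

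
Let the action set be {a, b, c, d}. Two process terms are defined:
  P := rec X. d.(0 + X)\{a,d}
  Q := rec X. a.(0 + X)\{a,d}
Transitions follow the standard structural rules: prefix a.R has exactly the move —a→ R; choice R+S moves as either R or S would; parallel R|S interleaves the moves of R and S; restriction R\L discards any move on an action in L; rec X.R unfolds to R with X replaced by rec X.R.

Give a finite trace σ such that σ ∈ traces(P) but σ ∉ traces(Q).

d

Reachable graph of P (2 states):
  p0 = rec X. d.(0 + X)\{a,d} → --d--▸ p1
  p1 = (0 + (rec X. d.(0 + X)\{a,d}))\{a,d} → ∅
Reachable graph of Q (2 states):
  q0 = rec X. a.(0 + X)\{a,d} → --a--▸ q1
  q1 = (0 + (rec X. a.(0 + X)\{a,d}))\{a,d} → ∅
Run σ = ⟨d⟩ on P: start {p0}
  step 1 (d): {p1}
  ✓ P
Run σ = ⟨d⟩ on Q: start {q0}
  step 1 (d): ∅  — Q cannot continue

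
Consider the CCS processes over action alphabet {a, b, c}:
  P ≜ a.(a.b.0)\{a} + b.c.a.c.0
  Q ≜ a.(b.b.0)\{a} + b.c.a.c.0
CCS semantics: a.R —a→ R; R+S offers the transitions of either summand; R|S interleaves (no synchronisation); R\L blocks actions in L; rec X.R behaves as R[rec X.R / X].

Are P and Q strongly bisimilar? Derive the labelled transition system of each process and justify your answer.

NO

P's transition system — 6 states:
  m0 = a.(a.b.0)\{a} + b.c.a.c.0 has moves —a→ m1, —b→ m2
  m1 = (a.b.0)\{a} has moves (no moves)
  m2 = c.a.c.0 has moves —c→ m3
  m3 = a.c.0 has moves —a→ m4
  m4 = c.0 has moves —c→ m5
  m5 = 0 has moves (no moves)
Q's transition system — 8 states:
  n0 = a.(b.b.0)\{a} + b.c.a.c.0 has moves —a→ n1, —b→ n2
  n1 = (b.b.0)\{a} has moves —b→ n3
  n2 = c.a.c.0 has moves —c→ n4
  n3 = (b.0)\{a} has moves —b→ n5
  n4 = a.c.0 has moves —a→ n6
  n5 = 0\{a} has moves (no moves)
  n6 = c.0 has moves —c→ n7
  n7 = 0 has moves (no moves)
Bisimilarity quotient blocks:
  B0 = {m0}
  B1 = {m2, n2}
  B2 = {m3, n4}
  B3 = {m4, n6}
  B4 = {m1, m5, n5, n7}
  B5 = {n0}
  B6 = {n1}
  B7 = {n3}
m0 ∈ B0, n0 ∈ B5 → different blocks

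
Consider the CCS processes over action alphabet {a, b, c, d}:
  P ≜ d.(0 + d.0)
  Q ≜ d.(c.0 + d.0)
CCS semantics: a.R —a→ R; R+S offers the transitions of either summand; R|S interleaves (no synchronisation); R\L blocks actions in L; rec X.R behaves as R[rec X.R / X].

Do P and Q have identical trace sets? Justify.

Reachable graph of P (3 states):
  p0 = d.(0 + d.0) | —d→ p1
  p1 = 0 + d.0 | —d→ p2
  p2 = 0 | deadlocked
Reachable graph of Q (3 states):
  q0 = d.(c.0 + d.0) | —d→ q1
  q1 = c.0 + d.0 | —c→ q2, —d→ q2
  q2 = 0 | deadlocked
Run σ = ⟨dc⟩ on Q: start {q0}
  [1] d ⇒ {q1}
  [2] c ⇒ {q2}
  Q completes σ.
Run σ = ⟨dc⟩ on P: start {p0}
  [1] d ⇒ {p1}
  [2] c ⇒ ∅ (P stuck)

NO — witness ⟨dc⟩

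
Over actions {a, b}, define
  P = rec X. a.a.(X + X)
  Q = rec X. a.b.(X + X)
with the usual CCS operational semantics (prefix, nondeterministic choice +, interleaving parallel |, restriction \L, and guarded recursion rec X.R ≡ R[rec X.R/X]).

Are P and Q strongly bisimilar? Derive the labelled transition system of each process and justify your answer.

not bisimilar

Reachable graph of P (3 states):
  u0 = rec X. a.a.(X + X) :: =a=> u1
  u1 = a.((rec X. a.a.(X + X)) + (rec X. a.a.(X + X))) :: =a=> u2
  u2 = (rec X. a.a.(X + X)) + (rec X. a.a.(X + X)) :: =a=> u1
Reachable graph of Q (3 states):
  v0 = rec X. a.b.(X + X) :: =a=> v1
  v1 = b.((rec X. a.b.(X + X)) + (rec X. a.b.(X + X))) :: =b=> v2
  v2 = (rec X. a.b.(X + X)) + (rec X. a.b.(X + X)) :: =a=> v1
Partition-refinement fixed point:
  B0 = {u0, u1, u2}
  B1 = {v0, v2}
  B2 = {v1}
u0 ∈ B0, v0 ∈ B1 → different blocks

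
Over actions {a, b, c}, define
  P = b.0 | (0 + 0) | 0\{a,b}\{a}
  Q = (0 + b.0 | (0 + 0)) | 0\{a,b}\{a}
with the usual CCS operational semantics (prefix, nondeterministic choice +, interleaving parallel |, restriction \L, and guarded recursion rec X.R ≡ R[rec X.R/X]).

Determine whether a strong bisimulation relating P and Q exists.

P's transition system — 2 states:
  u0 = b.0 | (0 + 0) | 0\{a,b}\{a} has moves =b=> u1
  u1 = 0 | (0 + 0) | 0\{a,b}\{a} has moves deadlocked
Q's transition system — 2 states:
  v0 = (0 + b.0 | (0 + 0)) | 0\{a,b}\{a} has moves =b=> v1
  v1 = 0 | (0 + 0) | 0\{a,b}\{a} has moves deadlocked
Partition-refinement fixed point:
  B0 = {u0, v0}
  B1 = {u1, v1}
u0 ∈ B0, v0 ∈ B0 → same block

YES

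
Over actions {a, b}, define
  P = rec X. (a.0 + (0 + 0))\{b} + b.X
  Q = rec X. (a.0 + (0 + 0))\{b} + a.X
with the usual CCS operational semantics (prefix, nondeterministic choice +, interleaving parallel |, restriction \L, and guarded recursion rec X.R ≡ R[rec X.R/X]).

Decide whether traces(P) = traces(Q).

LTS(P): 2 reachable states
  p0 = rec X. (a.0 + (0 + 0))\{b} + b.X ⊢ --a--▸ p1, --b--▸ p0
  p1 = 0\{b} ⊢ deadlocked
LTS(Q): 2 reachable states
  q0 = rec X. (a.0 + (0 + 0))\{b} + a.X ⊢ --a--▸ q0, --a--▸ q1
  q1 = 0\{b} ⊢ deadlocked
Executing b from P (initial set {p0}):
  after b @ step 1: {p0}
  ✓ P
Executing b from Q (initial set {q0}):
  after b @ step 1: ∅  — Q cannot continue

trace-distinct — witness ⟨b⟩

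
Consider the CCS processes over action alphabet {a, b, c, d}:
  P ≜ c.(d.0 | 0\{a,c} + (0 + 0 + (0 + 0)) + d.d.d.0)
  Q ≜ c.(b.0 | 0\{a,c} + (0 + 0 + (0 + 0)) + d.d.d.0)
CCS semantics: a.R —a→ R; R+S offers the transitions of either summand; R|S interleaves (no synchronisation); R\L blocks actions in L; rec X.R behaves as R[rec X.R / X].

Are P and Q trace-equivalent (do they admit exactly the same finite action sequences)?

Reachable graph of P (6 states):
  m0 = c.(d.0 | 0\{a,c} + (0 + 0 + (0 + 0)) + d.d.d.0) :: ··c··> m1
  m1 = d.0 | 0\{a,c} + (0 + 0 + (0 + 0)) + d.d.d.0 :: ··d··> m2, ··d··> m3
  m2 = 0 | 0\{a,c} :: (no moves)
  m3 = d.d.0 :: ··d··> m4
  m4 = d.0 :: ··d··> m5
  m5 = 0 :: (no moves)
Reachable graph of Q (6 states):
  n0 = c.(b.0 | 0\{a,c} + (0 + 0 + (0 + 0)) + d.d.d.0) :: ··c··> n1
  n1 = b.0 | 0\{a,c} + (0 + 0 + (0 + 0)) + d.d.d.0 :: ··b··> n2, ··d··> n3
  n2 = 0 | 0\{a,c} :: (no moves)
  n3 = d.d.0 :: ··d··> n4
  n4 = d.0 :: ··d··> n5
  n5 = 0 :: (no moves)
Executing cb from Q (initial set {n0}):
  [1] c ⇒ {n1}
  [2] b ⇒ {n2}
  — Q admits the full trace.
Executing cb from P (initial set {m0}):
  [1] c ⇒ {m1}
  [2] b ⇒ ∅ (P stuck)

traces(P) ≠ traces(Q) — witness ⟨cb⟩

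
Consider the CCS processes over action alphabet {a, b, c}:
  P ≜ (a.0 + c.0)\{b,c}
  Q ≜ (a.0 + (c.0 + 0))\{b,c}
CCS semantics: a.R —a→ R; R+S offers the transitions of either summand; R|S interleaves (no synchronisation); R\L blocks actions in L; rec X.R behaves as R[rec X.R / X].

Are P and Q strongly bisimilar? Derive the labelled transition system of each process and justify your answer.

P's transition system — 2 states:
  u0 = (a.0 + c.0)\{b,c} → -a-> u1
  u1 = 0\{b,c} → ∅
Q's transition system — 2 states:
  v0 = (a.0 + (c.0 + 0))\{b,c} → -a-> v1
  v1 = 0\{b,c} → ∅
Coarsest stable partition (strong bisimilarity classes):
  B0 = {u0, v0}
  B1 = {u1, v1}
u0 ∈ B0, v0 ∈ B0 → same block

YES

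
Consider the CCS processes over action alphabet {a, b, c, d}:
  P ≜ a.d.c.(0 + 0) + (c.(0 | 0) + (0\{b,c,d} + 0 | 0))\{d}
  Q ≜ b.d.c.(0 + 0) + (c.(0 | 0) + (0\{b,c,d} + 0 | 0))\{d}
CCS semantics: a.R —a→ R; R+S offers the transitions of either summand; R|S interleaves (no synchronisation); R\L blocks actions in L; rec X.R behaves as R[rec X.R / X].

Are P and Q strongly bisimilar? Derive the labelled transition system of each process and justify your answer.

LTS(P): 5 reachable states
  u0 = a.d.c.(0 + 0) + (c.(0 | 0) + (0\{b,c,d} + 0 | 0))\{d} → —a→ u1, —c→ u2
  u1 = d.c.(0 + 0) → —d→ u3
  u2 = (0 | 0)\{d} → stopped
  u3 = c.(0 + 0) → —c→ u4
  u4 = 0 + 0 → stopped
LTS(Q): 5 reachable states
  v0 = b.d.c.(0 + 0) + (c.(0 | 0) + (0\{b,c,d} + 0 | 0))\{d} → —b→ v1, —c→ v2
  v1 = d.c.(0 + 0) → —d→ v3
  v2 = (0 | 0)\{d} → stopped
  v3 = c.(0 + 0) → —c→ v4
  v4 = 0 + 0 → stopped
Coarsest stable partition (strong bisimilarity classes):
  B0 = {u0}
  B1 = {u2, u4, v2, v4}
  B2 = {u1, v1}
  B3 = {u3, v3}
  B4 = {v0}
u0 ∈ B0, v0 ∈ B4 → different blocks

P ≁ Q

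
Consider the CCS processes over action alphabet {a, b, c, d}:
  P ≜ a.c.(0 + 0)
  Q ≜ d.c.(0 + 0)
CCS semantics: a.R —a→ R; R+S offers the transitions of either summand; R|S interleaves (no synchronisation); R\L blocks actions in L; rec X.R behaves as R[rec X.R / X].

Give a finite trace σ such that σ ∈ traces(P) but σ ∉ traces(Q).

a

P's transition system — 3 states:
  s0 = a.c.(0 + 0) → —a→ s1
  s1 = c.(0 + 0) → —c→ s2
  s2 = 0 + 0 → ·
Q's transition system — 3 states:
  t0 = d.c.(0 + 0) → —d→ t1
  t1 = c.(0 + 0) → —c→ t2
  t2 = 0 + 0 → ·
Executing a from P (initial set {s0}):
  after a @ step 1: {s1}
  P completes σ.
Executing a from Q (initial set {t0}):
  after a @ step 1: ∅  — Q cannot continue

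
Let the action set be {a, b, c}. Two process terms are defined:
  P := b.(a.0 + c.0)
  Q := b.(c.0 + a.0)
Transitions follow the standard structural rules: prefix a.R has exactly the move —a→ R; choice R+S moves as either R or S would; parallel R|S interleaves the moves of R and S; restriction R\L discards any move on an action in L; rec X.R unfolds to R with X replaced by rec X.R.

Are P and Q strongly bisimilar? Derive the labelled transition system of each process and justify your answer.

YES

P's transition system — 3 states:
  m0 = b.(a.0 + c.0) | ··b··> m1
  m1 = a.0 + c.0 | ··a··> m2, ··c··> m2
  m2 = 0 | stopped
Q's transition system — 3 states:
  n0 = b.(c.0 + a.0) | ··b··> n1
  n1 = c.0 + a.0 | ··a··> n2, ··c··> n2
  n2 = 0 | stopped
Coarsest stable partition (strong bisimilarity classes):
  B0 = {m0, n0}
  B1 = {m1, n1}
  B2 = {m2, n2}
m0 ∈ B0, n0 ∈ B0 → same block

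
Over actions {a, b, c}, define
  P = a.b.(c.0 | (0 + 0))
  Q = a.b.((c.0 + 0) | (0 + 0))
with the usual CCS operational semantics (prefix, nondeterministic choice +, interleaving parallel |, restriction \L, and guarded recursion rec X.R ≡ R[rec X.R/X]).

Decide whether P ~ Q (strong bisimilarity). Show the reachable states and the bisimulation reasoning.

bisimilar

Reachable graph of P (4 states):
  m0 = a.b.(c.0 | (0 + 0)) → ··a··> m1
  m1 = b.(c.0 | (0 + 0)) → ··b··> m2
  m2 = c.0 | (0 + 0) → ··c··> m3
  m3 = 0 | (0 + 0) → deadlocked
Reachable graph of Q (4 states):
  n0 = a.b.((c.0 + 0) | (0 + 0)) → ··a··> n1
  n1 = b.((c.0 + 0) | (0 + 0)) → ··b··> n2
  n2 = (c.0 + 0) | (0 + 0) → ··c··> n3
  n3 = 0 | (0 + 0) → deadlocked
Bisimilarity quotient blocks:
  B0 = {m0, n0}
  B1 = {m1, n1}
  B2 = {m2, n2}
  B3 = {m3, n3}
m0 ∈ B0, n0 ∈ B0 → same block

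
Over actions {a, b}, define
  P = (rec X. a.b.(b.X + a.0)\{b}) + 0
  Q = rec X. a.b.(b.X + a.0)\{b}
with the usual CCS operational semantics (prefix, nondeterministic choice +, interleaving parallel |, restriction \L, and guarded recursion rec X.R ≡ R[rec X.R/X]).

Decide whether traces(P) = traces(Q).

trace-equivalent

P's transition system — 4 states:
  p0 = (rec X. a.b.(b.X + a.0)\{b}) + 0 has moves ··a··> p1
  p1 = b.(b.(rec X. a.b.(b.X + a.0)\{b}) + a.0)\{b} has moves ··b··> p2
  p2 = (b.(rec X. a.b.(b.X + a.0)\{b}) + a.0)\{b} has moves ··a··> p3
  p3 = 0\{b} has moves ·
Q's transition system — 4 states:
  q0 = rec X. a.b.(b.X + a.0)\{b} has moves ··a··> q1
  q1 = b.(b.(rec X. a.b.(b.X + a.0)\{b}) + a.0)\{b} has moves ··b··> q2
  q2 = (b.(rec X. a.b.(b.X + a.0)\{b}) + a.0)\{b} has moves ··a··> q3
  q3 = 0\{b} has moves ·
Bisimilarity quotient blocks:
  B0 = {p0, q0}
  B1 = {p1, q1}
  B2 = {p2, q2}
  B3 = {p3, q3}
p0 ∈ B0, q0 ∈ B0 → same block
Bisimilar ⇒ trace-equivalent.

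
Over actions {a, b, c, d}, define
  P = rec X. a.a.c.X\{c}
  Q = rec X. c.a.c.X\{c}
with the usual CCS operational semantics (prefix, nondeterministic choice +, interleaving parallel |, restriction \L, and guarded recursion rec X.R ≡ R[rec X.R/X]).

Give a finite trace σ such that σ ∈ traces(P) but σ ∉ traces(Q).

LTS(P): 6 reachable states
  p0 = rec X. a.a.c.X\{c} | =a=> p1
  p1 = a.c.(rec X. a.a.c.X\{c})\{c} | =a=> p2
  p2 = c.(rec X. a.a.c.X\{c})\{c} | =c=> p3
  p3 = (rec X. a.a.c.X\{c})\{c} | =a=> p4
  p4 = (a.c.(rec X. a.a.c.X\{c})\{c})\{c} | =a=> p5
  p5 = (c.(rec X. a.a.c.X\{c})\{c})\{c} | ·
LTS(Q): 4 reachable states
  q0 = rec X. c.a.c.X\{c} | =c=> q1
  q1 = a.c.(rec X. c.a.c.X\{c})\{c} | =a=> q2
  q2 = c.(rec X. c.a.c.X\{c})\{c} | =c=> q3
  q3 = (rec X. c.a.c.X\{c})\{c} | ·
Trace ⟨a⟩ through P, begin at {p0}:
  step 1 (a): {p1}
  P completes σ.
Trace ⟨a⟩ through Q, begin at {q0}:
  step 1 (a): ∅ (Q stuck)

a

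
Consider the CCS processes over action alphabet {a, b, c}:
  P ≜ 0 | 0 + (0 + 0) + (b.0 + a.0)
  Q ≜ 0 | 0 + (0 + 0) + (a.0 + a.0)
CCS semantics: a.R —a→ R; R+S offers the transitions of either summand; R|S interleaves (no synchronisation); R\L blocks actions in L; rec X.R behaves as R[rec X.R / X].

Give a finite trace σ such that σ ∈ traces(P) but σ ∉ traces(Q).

P's transition system — 2 states:
  p0 = 0 | 0 + (0 + 0) + (b.0 + a.0) | -a-> p1, -b-> p1
  p1 = 0 | ∅
Q's transition system — 2 states:
  q0 = 0 | 0 + (0 + 0) + (a.0 + a.0) | -a-> q1
  q1 = 0 | ∅
Run σ = ⟨b⟩ on P: start {p0}
  [1] b ⇒ {p1}
  P completes σ.
Run σ = ⟨b⟩ on Q: start {q0}
  [1] b ⇒ ∅  — Q cannot continue

b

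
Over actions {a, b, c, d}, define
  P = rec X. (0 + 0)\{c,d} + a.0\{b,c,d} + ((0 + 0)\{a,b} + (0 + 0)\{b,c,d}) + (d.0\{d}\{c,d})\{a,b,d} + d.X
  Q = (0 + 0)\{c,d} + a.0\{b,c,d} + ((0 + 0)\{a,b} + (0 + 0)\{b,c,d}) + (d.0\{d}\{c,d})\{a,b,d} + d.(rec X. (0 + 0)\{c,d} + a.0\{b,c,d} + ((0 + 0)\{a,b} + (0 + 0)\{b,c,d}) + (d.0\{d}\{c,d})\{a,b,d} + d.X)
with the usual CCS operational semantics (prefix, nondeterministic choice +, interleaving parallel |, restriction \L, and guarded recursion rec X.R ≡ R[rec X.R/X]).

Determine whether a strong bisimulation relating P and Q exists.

YES

Reachable graph of P (2 states):
  p0 = rec X. (0 + 0)\{c,d} + a.0\{b,c,d} + ((0 + 0)\{a,b} + (0 + 0)\{b,c,d}) + (d.0\{d}\{c,d})\{a,b,d} + d.X :: —a→ p1, —d→ p0
  p1 = 0\{b,c,d} :: deadlocked
Reachable graph of Q (3 states):
  q0 = (0 + 0)\{c,d} + a.0\{b,c,d} + ((0 + 0)\{a,b} + (0 + 0)\{b,c,d}) + (d.0\{d}\{c,d})\{a,b,d} + d.(rec X. (0 + 0)\{c,d} + a.0\{b,c,d} + ((0 + 0)\{a,b} + (0 + 0)\{b,c,d}) + (d.0\{d}\{c,d})\{a,b,d} + d.X) :: —a→ q1, —d→ q2
  q1 = 0\{b,c,d} :: deadlocked
  q2 = rec X. (0 + 0)\{c,d} + a.0\{b,c,d} + ((0 + 0)\{a,b} + (0 + 0)\{b,c,d}) + (d.0\{d}\{c,d})\{a,b,d} + d.X :: —a→ q1, —d→ q2
Bisimilarity quotient blocks:
  B0 = {p0, q0, q2}
  B1 = {p1, q1}
p0 ∈ B0, q0 ∈ B0 → same block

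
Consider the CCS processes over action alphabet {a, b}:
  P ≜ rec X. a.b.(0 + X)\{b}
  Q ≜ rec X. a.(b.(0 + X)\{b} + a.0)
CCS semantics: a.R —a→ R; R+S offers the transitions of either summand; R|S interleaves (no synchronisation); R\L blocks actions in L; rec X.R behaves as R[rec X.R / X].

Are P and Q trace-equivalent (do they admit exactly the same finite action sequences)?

P's transition system — 4 states:
  u0 = rec X. a.b.(0 + X)\{b} :: =a=> u1
  u1 = b.(0 + (rec X. a.b.(0 + X)\{b}))\{b} :: =b=> u2
  u2 = (0 + (rec X. a.b.(0 + X)\{b}))\{b} :: =a=> u3
  u3 = (b.(0 + (rec X. a.b.(0 + X)\{b}))\{b})\{b} :: ·
Q's transition system — 6 states:
  v0 = rec X. a.(b.(0 + X)\{b} + a.0) :: =a=> v1
  v1 = b.(0 + (rec X. a.(b.(0 + X)\{b} + a.0)))\{b} + a.0 :: =a=> v2, =b=> v3
  v2 = 0 :: ·
  v3 = (0 + (rec X. a.(b.(0 + X)\{b} + a.0)))\{b} :: =a=> v4
  v4 = (b.(0 + (rec X. a.(b.(0 + X)\{b} + a.0)))\{b} + a.0)\{b} :: =a=> v5
  v5 = 0\{b} :: ·
Executing aa from Q (initial set {v0}):
  [1] a ⇒ {v1}
  [2] a ⇒ {v2}
  — Q admits the full trace.
Executing aa from P (initial set {u0}):
  [1] a ⇒ {u1}
  [2] a ⇒ ∅ (P stuck)

NO — witness ⟨aa⟩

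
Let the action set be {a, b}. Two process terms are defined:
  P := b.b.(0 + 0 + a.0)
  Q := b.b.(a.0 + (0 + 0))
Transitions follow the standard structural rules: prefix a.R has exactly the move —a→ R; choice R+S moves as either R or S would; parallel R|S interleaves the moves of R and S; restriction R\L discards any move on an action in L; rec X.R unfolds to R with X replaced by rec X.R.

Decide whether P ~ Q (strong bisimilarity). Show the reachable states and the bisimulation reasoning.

YES

LTS(P): 4 reachable states
  p0 = b.b.(0 + 0 + a.0) → --b--▸ p1
  p1 = b.(0 + 0 + a.0) → --b--▸ p2
  p2 = 0 + 0 + a.0 → --a--▸ p3
  p3 = 0 → ·
LTS(Q): 4 reachable states
  q0 = b.b.(a.0 + (0 + 0)) → --b--▸ q1
  q1 = b.(a.0 + (0 + 0)) → --b--▸ q2
  q2 = a.0 + (0 + 0) → --a--▸ q3
  q3 = 0 → ·
Partition-refinement fixed point:
  B0 = {p0, q0}
  B1 = {p1, q1}
  B2 = {p2, q2}
  B3 = {p3, q3}
p0 ∈ B0, q0 ∈ B0 → same block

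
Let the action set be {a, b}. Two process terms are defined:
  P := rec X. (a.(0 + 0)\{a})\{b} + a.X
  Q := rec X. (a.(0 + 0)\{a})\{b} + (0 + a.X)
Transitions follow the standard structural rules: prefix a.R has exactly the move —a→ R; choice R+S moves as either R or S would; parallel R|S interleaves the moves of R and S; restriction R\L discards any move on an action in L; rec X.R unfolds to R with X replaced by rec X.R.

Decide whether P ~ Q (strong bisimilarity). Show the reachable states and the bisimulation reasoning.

Reachable graph of P (2 states):
  m0 = rec X. (a.(0 + 0)\{a})\{b} + a.X :: --a--▸ m0, --a--▸ m1
  m1 = (0 + 0)\{a}\{b} :: (no moves)
Reachable graph of Q (2 states):
  n0 = rec X. (a.(0 + 0)\{a})\{b} + (0 + a.X) :: --a--▸ n0, --a--▸ n1
  n1 = (0 + 0)\{a}\{b} :: (no moves)
Bisimilarity quotient blocks:
  B0 = {m0, n0}
  B1 = {m1, n1}
m0 ∈ B0, n0 ∈ B0 → same block

P ~ Q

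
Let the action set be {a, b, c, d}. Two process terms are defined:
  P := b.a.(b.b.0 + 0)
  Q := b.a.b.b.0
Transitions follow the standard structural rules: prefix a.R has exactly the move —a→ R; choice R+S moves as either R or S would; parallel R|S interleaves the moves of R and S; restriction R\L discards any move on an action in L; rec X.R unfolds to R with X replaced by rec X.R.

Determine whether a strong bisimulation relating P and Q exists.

Reachable graph of P (5 states):
  m0 = b.a.(b.b.0 + 0) → —b→ m1
  m1 = a.(b.b.0 + 0) → —a→ m2
  m2 = b.b.0 + 0 → —b→ m3
  m3 = b.0 → —b→ m4
  m4 = 0 → ·
Reachable graph of Q (5 states):
  n0 = b.a.b.b.0 → —b→ n1
  n1 = a.b.b.0 → —a→ n2
  n2 = b.b.0 → —b→ n3
  n3 = b.0 → —b→ n4
  n4 = 0 → ·
Partition-refinement fixed point:
  B0 = {m0, n0}
  B1 = {m1, n1}
  B2 = {m2, n2}
  B3 = {m3, n3}
  B4 = {m4, n4}
m0 ∈ B0, n0 ∈ B0 → same block

P ~ Q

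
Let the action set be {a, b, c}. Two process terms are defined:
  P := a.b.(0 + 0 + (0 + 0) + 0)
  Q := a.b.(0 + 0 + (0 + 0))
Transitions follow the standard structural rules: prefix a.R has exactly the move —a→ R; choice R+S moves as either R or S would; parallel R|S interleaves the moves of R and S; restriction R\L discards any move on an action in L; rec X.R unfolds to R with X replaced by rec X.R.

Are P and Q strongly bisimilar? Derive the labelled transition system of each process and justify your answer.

LTS(P): 3 reachable states
  u0 = a.b.(0 + 0 + (0 + 0) + 0) has moves --a--▸ u1
  u1 = b.(0 + 0 + (0 + 0) + 0) has moves --b--▸ u2
  u2 = 0 + 0 + (0 + 0) + 0 has moves deadlocked
LTS(Q): 3 reachable states
  v0 = a.b.(0 + 0 + (0 + 0)) has moves --a--▸ v1
  v1 = b.(0 + 0 + (0 + 0)) has moves --b--▸ v2
  v2 = 0 + 0 + (0 + 0) has moves deadlocked
Coarsest stable partition (strong bisimilarity classes):
  B0 = {u0, v0}
  B1 = {u1, v1}
  B2 = {u2, v2}
u0 ∈ B0, v0 ∈ B0 → same block

YES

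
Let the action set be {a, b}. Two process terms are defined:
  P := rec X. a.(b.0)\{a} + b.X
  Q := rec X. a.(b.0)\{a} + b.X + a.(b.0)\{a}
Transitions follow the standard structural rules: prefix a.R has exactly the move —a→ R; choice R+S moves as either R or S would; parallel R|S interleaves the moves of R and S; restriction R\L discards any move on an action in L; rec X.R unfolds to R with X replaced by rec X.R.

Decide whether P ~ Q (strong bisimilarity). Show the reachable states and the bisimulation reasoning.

LTS(P): 3 reachable states
  s0 = rec X. a.(b.0)\{a} + b.X :: --a--▸ s1, --b--▸ s0
  s1 = (b.0)\{a} :: --b--▸ s2
  s2 = 0\{a} :: (no moves)
LTS(Q): 3 reachable states
  t0 = rec X. a.(b.0)\{a} + b.X + a.(b.0)\{a} :: --a--▸ t1, --b--▸ t0
  t1 = (b.0)\{a} :: --b--▸ t2
  t2 = 0\{a} :: (no moves)
Partition-refinement fixed point:
  B0 = {s0, t0}
  B1 = {s1, t1}
  B2 = {s2, t2}
s0 ∈ B0, t0 ∈ B0 → same block

P ~ Q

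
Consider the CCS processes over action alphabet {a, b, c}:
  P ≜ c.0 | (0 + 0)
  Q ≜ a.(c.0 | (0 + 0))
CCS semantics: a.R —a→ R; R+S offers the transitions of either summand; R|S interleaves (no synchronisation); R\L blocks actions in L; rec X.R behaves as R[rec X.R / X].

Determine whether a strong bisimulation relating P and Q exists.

not bisimilar

LTS(P): 2 reachable states
  p0 = c.0 | (0 + 0) has moves —c→ p1
  p1 = 0 | (0 + 0) has moves stopped
LTS(Q): 3 reachable states
  q0 = a.(c.0 | (0 + 0)) has moves —a→ q1
  q1 = c.0 | (0 + 0) has moves —c→ q2
  q2 = 0 | (0 + 0) has moves stopped
Partition-refinement fixed point:
  B0 = {p0, q1}
  B1 = {p1, q2}
  B2 = {q0}
p0 ∈ B0, q0 ∈ B2 → different blocks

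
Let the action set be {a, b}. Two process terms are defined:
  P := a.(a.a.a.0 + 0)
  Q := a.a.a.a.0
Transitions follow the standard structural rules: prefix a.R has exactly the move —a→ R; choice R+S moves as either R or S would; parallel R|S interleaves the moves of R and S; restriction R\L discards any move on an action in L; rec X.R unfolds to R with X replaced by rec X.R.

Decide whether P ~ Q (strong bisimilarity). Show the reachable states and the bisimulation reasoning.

LTS(P): 5 reachable states
  s0 = a.(a.a.a.0 + 0) has moves --a--▸ s1
  s1 = a.a.a.0 + 0 has moves --a--▸ s2
  s2 = a.a.0 has moves --a--▸ s3
  s3 = a.0 has moves --a--▸ s4
  s4 = 0 has moves ∅
LTS(Q): 5 reachable states
  t0 = a.a.a.a.0 has moves --a--▸ t1
  t1 = a.a.a.0 has moves --a--▸ t2
  t2 = a.a.0 has moves --a--▸ t3
  t3 = a.0 has moves --a--▸ t4
  t4 = 0 has moves ∅
Partition-refinement fixed point:
  B0 = {s0, t0}
  B1 = {s1, t1}
  B2 = {s2, t2}
  B3 = {s3, t3}
  B4 = {s4, t4}
s0 ∈ B0, t0 ∈ B0 → same block

P ~ Q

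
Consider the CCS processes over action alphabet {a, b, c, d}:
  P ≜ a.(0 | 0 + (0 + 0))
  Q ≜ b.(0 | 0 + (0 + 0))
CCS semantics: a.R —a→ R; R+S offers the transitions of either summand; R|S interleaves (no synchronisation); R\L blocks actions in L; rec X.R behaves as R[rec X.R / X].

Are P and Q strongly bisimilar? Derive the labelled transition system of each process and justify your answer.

Reachable graph of P (2 states):
  s0 = a.(0 | 0 + (0 + 0)) → ··a··> s1
  s1 = 0 | 0 + (0 + 0) → deadlocked
Reachable graph of Q (2 states):
  t0 = b.(0 | 0 + (0 + 0)) → ··b··> t1
  t1 = 0 | 0 + (0 + 0) → deadlocked
Coarsest stable partition (strong bisimilarity classes):
  B0 = {s0}
  B1 = {s1, t1}
  B2 = {t0}
s0 ∈ B0, t0 ∈ B2 → different blocks

NO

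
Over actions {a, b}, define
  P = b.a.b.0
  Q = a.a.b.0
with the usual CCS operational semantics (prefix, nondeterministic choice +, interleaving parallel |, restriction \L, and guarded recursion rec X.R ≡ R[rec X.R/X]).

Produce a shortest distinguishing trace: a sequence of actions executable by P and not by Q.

b

Reachable graph of P (4 states):
  u0 = b.a.b.0 | -b-> u1
  u1 = a.b.0 | -a-> u2
  u2 = b.0 | -b-> u3
  u3 = 0 | ·
Reachable graph of Q (4 states):
  v0 = a.a.b.0 | -a-> v1
  v1 = a.b.0 | -a-> v2
  v2 = b.0 | -b-> v3
  v3 = 0 | ·
Trace ⟨b⟩ through P, begin at {u0}:
  [1] b ⇒ {u1}
  P completes σ.
Trace ⟨b⟩ through Q, begin at {v0}:
  [1] b ⇒ ∅  — Q cannot continue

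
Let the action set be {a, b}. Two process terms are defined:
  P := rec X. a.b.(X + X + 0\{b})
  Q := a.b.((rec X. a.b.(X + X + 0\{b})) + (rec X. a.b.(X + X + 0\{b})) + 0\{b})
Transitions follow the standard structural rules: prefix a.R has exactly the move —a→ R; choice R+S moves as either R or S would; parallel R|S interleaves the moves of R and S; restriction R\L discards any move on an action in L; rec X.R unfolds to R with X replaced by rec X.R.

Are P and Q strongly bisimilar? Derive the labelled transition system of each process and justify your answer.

P's transition system — 3 states:
  m0 = rec X. a.b.(X + X + 0\{b}) has moves =a=> m1
  m1 = b.((rec X. a.b.(X + X + 0\{b})) + (rec X. a.b.(X + X + 0\{b})) + 0\{b}) has moves =b=> m2
  m2 = (rec X. a.b.(X + X + 0\{b})) + (rec X. a.b.(X + X + 0\{b})) + 0\{b} has moves =a=> m1
Q's transition system — 3 states:
  n0 = a.b.((rec X. a.b.(X + X + 0\{b})) + (rec X. a.b.(X + X + 0\{b})) + 0\{b}) has moves =a=> n1
  n1 = b.((rec X. a.b.(X + X + 0\{b})) + (rec X. a.b.(X + X + 0\{b})) + 0\{b}) has moves =b=> n2
  n2 = (rec X. a.b.(X + X + 0\{b})) + (rec X. a.b.(X + X + 0\{b})) + 0\{b} has moves =a=> n1
Bisimilarity quotient blocks:
  B0 = {m0, m2, n0, n2}
  B1 = {m1, n1}
m0 ∈ B0, n0 ∈ B0 → same block

bisimilar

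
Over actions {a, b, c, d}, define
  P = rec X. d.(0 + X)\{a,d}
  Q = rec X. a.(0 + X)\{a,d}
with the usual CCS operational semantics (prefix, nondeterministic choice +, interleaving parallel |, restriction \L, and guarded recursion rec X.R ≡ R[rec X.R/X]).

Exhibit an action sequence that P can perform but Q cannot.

P's transition system — 2 states:
  m0 = rec X. d.(0 + X)\{a,d} → -d-> m1
  m1 = (0 + (rec X. d.(0 + X)\{a,d}))\{a,d} → ·
Q's transition system — 2 states:
  n0 = rec X. a.(0 + X)\{a,d} → -a-> n1
  n1 = (0 + (rec X. a.(0 + X)\{a,d}))\{a,d} → ·
Trace ⟨d⟩ through P, begin at {m0}:
  [1] d ⇒ {m1}
  — P admits the full trace.
Trace ⟨d⟩ through Q, begin at {n0}:
  [1] d ⇒ ∅  — Q cannot continue

d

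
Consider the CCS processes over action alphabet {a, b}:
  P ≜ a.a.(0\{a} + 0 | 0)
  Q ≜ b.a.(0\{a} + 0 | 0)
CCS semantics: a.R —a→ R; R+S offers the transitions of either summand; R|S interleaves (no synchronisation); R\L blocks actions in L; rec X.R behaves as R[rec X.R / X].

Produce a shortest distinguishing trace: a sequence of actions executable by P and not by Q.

P's transition system — 3 states:
  p0 = a.a.(0\{a} + 0 | 0) → -a-> p1
  p1 = a.(0\{a} + 0 | 0) → -a-> p2
  p2 = 0\{a} + 0 | 0 → ∅
Q's transition system — 3 states:
  q0 = b.a.(0\{a} + 0 | 0) → -b-> q1
  q1 = a.(0\{a} + 0 | 0) → -a-> q2
  q2 = 0\{a} + 0 | 0 → ∅
Executing a from P (initial set {p0}):
  step 1 (a): {p1}
  P completes σ.
Executing a from Q (initial set {q0}):
  step 1 (a): no successor for Q

a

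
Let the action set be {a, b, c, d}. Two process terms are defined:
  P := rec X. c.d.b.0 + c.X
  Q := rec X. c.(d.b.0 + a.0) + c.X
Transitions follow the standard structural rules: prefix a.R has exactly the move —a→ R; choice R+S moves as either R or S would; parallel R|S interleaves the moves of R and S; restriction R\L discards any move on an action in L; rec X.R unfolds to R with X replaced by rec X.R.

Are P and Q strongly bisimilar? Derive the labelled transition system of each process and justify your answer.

NO

P's transition system — 4 states:
  m0 = rec X. c.d.b.0 + c.X | --c--▸ m0, --c--▸ m1
  m1 = d.b.0 | --d--▸ m2
  m2 = b.0 | --b--▸ m3
  m3 = 0 | (no moves)
Q's transition system — 4 states:
  n0 = rec X. c.(d.b.0 + a.0) + c.X | --c--▸ n0, --c--▸ n1
  n1 = d.b.0 + a.0 | --a--▸ n2, --d--▸ n3
  n2 = 0 | (no moves)
  n3 = b.0 | --b--▸ n2
Bisimilarity quotient blocks:
  B0 = {m0}
  B1 = {m1}
  B2 = {m2, n3}
  B3 = {m3, n2}
  B4 = {n0}
  B5 = {n1}
m0 ∈ B0, n0 ∈ B4 → different blocks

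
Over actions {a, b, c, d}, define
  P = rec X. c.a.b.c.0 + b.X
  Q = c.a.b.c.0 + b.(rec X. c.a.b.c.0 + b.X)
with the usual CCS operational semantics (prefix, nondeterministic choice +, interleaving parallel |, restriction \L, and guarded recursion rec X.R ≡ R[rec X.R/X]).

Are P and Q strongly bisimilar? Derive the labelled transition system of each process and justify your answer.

YES

P's transition system — 5 states:
  p0 = rec X. c.a.b.c.0 + b.X | =b=> p0, =c=> p1
  p1 = a.b.c.0 | =a=> p2
  p2 = b.c.0 | =b=> p3
  p3 = c.0 | =c=> p4
  p4 = 0 | (no moves)
Q's transition system — 6 states:
  q0 = c.a.b.c.0 + b.(rec X. c.a.b.c.0 + b.X) | =b=> q1, =c=> q2
  q1 = rec X. c.a.b.c.0 + b.X | =b=> q1, =c=> q2
  q2 = a.b.c.0 | =a=> q3
  q3 = b.c.0 | =b=> q4
  q4 = c.0 | =c=> q5
  q5 = 0 | (no moves)
Partition-refinement fixed point:
  B0 = {p0, q0, q1}
  B1 = {p1, q2}
  B2 = {p2, q3}
  B3 = {p3, q4}
  B4 = {p4, q5}
p0 ∈ B0, q0 ∈ B0 → same block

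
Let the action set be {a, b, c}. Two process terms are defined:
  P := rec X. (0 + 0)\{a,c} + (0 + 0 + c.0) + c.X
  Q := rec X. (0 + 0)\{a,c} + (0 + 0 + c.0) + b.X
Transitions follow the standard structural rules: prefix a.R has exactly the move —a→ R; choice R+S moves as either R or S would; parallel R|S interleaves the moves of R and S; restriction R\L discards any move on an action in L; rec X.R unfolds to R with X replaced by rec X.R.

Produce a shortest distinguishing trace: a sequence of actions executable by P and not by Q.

Reachable graph of P (2 states):
  s0 = rec X. (0 + 0)\{a,c} + (0 + 0 + c.0) + c.X :: =c=> s0, =c=> s1
  s1 = 0 :: ∅
Reachable graph of Q (2 states):
  t0 = rec X. (0 + 0)\{a,c} + (0 + 0 + c.0) + b.X :: =b=> t0, =c=> t1
  t1 = 0 :: ∅
Executing cc from P (initial set {s0}):
  [1] c ⇒ {s0, s1}
  [2] c ⇒ {s0, s1}
  — P admits the full trace.
Executing cc from Q (initial set {t0}):
  [1] c ⇒ {t1}
  [2] c ⇒ ∅ (Q stuck)

cc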